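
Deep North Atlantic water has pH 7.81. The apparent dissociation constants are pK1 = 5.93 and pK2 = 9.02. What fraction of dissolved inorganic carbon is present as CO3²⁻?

α₂ = 0.0574

α₂ = 1 / (1 + [H⁺]/K2 + [H⁺]²/(K1K2)) = 1 / (1 + 10^+1.21 + 10^-0.67)
   = 1 / (1 + 16.218 + 0.21380) = 1/17.432 = 0.05737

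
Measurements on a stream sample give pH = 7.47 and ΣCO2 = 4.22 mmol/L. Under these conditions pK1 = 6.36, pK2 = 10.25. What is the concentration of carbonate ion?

[CO3²⁻] = 6.49 μmol/L

α₂ = 1 / (1 + [H⁺]/K2 + [H⁺]²/(K1K2)) = 1 / (1 + 10^+2.78 + 10^+1.67)
   = 1 / (1 + 602.56 + 46.774) = 1/650.33 = 0.001538
[CO3²⁻] = α₂ × DIC = 0.001538 × 4.22 = 0.00649 mmol/L = 6.49 μmol/L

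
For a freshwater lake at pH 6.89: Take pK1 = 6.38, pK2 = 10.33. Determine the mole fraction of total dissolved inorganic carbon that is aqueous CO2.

α₀ = 1 / (1 + K1/[H⁺] + K1K2/[H⁺]²) = 1 / (1 + 10^+0.51 + 10^-2.93)
   = 1 / (1 + 3.2359 + 0.0011749) = 1/4.2371 = 0.2360

α₀ = 0.236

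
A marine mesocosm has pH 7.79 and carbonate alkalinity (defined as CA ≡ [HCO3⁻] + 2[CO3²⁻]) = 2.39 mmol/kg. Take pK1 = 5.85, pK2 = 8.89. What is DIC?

CA = [HCO3⁻] + 2[CO3²⁻] = (α₁ + 2α₂)·DIC
At pH 7.79: [H⁺]/K1 = 10^-1.94 = 0.011482, K2/[H⁺] = 10^-1.10 = 0.079433
α₁ = 1/(1 + 0.011482 + 0.079433) = 1/1.0909 = 0.9167; α₂ = α₁·K2/[H⁺] = 0.07281
α₁ + 2α₂ = 1.0623
DIC = CA / (α₁ + 2α₂) = 2.39 / 1.0623 = 2.25 mmol/kg

DIC = 2.25 mmol/kg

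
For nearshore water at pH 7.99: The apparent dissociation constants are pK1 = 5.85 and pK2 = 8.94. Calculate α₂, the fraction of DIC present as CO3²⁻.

α₂ = 0.100

α₂ = 1 / (1 + [H⁺]/K2 + [H⁺]²/(K1K2)) = 1 / (1 + 10^+0.95 + 10^-1.19)
   = 1 / (1 + 8.9125 + 0.064565) = 1/9.9771 = 0.1002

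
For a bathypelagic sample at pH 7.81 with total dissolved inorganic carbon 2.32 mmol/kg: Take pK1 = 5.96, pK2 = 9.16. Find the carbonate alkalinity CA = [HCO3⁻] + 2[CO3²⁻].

CA = [HCO3⁻] + 2[CO3²⁻] = (α₁ + 2α₂)·DIC
At pH 7.81: [H⁺]/K1 = 10^-1.85 = 0.014125, K2/[H⁺] = 10^-1.35 = 0.044668
α₁ = 1/(1 + 0.014125 + 0.044668) = 1/1.0588 = 0.9445; α₂ = α₁·K2/[H⁺] = 0.04219
α₁ + 2α₂ = 1.0288
CA = 1.0288 × 2.32 = 2.39 mmol/kg

CA = 2.39 mmol/kg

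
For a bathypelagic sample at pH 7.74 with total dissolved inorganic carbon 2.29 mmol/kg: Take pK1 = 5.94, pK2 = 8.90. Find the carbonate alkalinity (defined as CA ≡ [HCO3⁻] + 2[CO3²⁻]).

CA = 2.40 mmol/kg

CA = [HCO3⁻] + 2[CO3²⁻] = (α₁ + 2α₂)·DIC
At pH 7.74: [H⁺]/K1 = 10^-1.80 = 0.015849, K2/[H⁺] = 10^-1.16 = 0.069183
α₁ = 1/(1 + 0.015849 + 0.069183) = 1/1.0850 = 0.9216; α₂ = α₁·K2/[H⁺] = 0.06376
α₁ + 2α₂ = 1.0492
CA = 1.0492 × 2.29 = 2.40 mmol/kg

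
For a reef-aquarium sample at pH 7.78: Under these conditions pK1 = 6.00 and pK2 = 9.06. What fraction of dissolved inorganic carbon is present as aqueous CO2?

α₀ = 1 / (1 + K1/[H⁺] + K1K2/[H⁺]²) = 1 / (1 + 10^+1.78 + 10^+0.50)
   = 1 / (1 + 60.256 + 3.1623) = 1/64.418 = 0.01552

α₀ = 0.0155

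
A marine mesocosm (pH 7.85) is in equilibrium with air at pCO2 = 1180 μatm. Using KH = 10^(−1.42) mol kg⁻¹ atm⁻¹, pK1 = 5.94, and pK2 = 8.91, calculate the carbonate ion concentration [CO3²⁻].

[CO2*] = KH · pCO2 = 10^(−1.42) × 1180×10^-6 = 4.486×10^-5 mol/kg
α₀ = 1/(1 + K1/[H⁺] + K1K2/[H⁺]²) = 1/(1 + 10^+1.91 + 10^+0.85) = 0.01119
DIC = [CO2*]/α₀ = 4.486×10^-5 / 0.01119 = 4.009 mmol/kg
[CO3²⁻] = α₂·DIC; α₂ = 0.07922, so [CO3²⁻] = 0.07922 × 4.009 = 0.318 mmol/kg

[CO3²⁻] = 0.318 mmol/kg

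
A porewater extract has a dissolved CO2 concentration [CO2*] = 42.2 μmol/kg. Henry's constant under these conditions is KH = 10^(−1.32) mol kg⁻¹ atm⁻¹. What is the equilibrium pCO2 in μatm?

KH = 10^(−1.32) = 4.786×10^-2 mol kg⁻¹ atm⁻¹
pCO2 = [CO2*]/KH = 42.2×10^-6 / 4.786×10^-2 = 8.82×10^-4 atm = 882 μatm

pCO2 = 882 μatm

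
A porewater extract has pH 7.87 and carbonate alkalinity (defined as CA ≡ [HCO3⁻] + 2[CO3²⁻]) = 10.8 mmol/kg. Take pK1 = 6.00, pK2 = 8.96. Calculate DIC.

DIC = 10.2 mmol/kg

CA = [HCO3⁻] + 2[CO3²⁻] = (α₁ + 2α₂)·DIC
At pH 7.87: [H⁺]/K1 = 10^-1.87 = 0.013490, K2/[H⁺] = 10^-1.09 = 0.081283
α₁ = 1/(1 + 0.013490 + 0.081283) = 1/1.0948 = 0.9134; α₂ = α₁·K2/[H⁺] = 0.07425
α₁ + 2α₂ = 1.0619
DIC = CA / (α₁ + 2α₂) = 10.8 / 1.0619 = 10.2 mmol/kg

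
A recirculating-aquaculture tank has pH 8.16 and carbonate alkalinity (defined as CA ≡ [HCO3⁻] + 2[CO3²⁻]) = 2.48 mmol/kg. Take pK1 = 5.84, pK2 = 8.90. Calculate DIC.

DIC = 2.16 mmol/kg

CA = [HCO3⁻] + 2[CO3²⁻] = (α₁ + 2α₂)·DIC
At pH 8.16: [H⁺]/K1 = 10^-2.32 = 0.0047863, K2/[H⁺] = 10^-0.74 = 0.18197
α₁ = 1/(1 + 0.0047863 + 0.18197) = 1/1.1868 = 0.8426; α₂ = α₁·K2/[H⁺] = 0.1533
α₁ + 2α₂ = 1.1493
DIC = CA / (α₁ + 2α₂) = 2.48 / 1.1493 = 2.16 mmol/kg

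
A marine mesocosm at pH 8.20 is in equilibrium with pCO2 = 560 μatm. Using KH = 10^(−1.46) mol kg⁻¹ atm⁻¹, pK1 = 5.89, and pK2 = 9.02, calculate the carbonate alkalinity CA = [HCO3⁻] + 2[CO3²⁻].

[CO2*] = KH · pCO2 = 10^(−1.46) × 560×10^-6 = 1.942×10^-5 mol/kg
α₀ = 1/(1 + K1/[H⁺] + K1K2/[H⁺]²) = 1/(1 + 10^+2.31 + 10^+1.49) = 0.004236
DIC = [CO2*]/α₀ = 1.942×10^-5 / 0.004236 = 4.584 mmol/kg
CA = (α₁ + 2α₂)·DIC = (0.8649 + 2×0.1309) × 4.584 = 5.16 mmol/kg

CA = 5.16 mmol/kg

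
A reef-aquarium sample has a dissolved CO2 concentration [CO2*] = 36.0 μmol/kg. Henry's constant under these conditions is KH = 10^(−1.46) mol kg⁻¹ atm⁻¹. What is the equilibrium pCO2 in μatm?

pCO2 = 1040 μatm

KH = 10^(−1.46) = 3.467×10^-2 mol kg⁻¹ atm⁻¹
pCO2 = [CO2*]/KH = 36.0×10^-6 / 3.467×10^-2 = 1.04×10^-3 atm = 1040 μatm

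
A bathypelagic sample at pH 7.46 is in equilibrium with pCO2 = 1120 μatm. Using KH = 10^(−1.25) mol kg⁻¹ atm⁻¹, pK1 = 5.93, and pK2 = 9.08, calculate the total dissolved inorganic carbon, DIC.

DIC = 2.25 mmol/kg

[CO2*] = KH · pCO2 = 10^(−1.25) × 1120×10^-6 = 6.298×10^-5 mol/kg
α₀ = 1/(1 + K1/[H⁺] + K1K2/[H⁺]²) = 1/(1 + 10^+1.53 + 10^-0.09) = 0.02801
DIC = [CO2*]/α₀ = 6.298×10^-5 / 0.02801 = 2.25 mmol/kg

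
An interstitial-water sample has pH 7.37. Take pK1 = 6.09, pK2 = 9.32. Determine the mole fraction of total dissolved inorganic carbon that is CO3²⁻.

α₂ = 0.0105

α₂ = 1 / (1 + [H⁺]/K2 + [H⁺]²/(K1K2)) = 1 / (1 + 10^+1.95 + 10^+0.67)
   = 1 / (1 + 89.125 + 4.6774) = 1/94.802 = 0.01055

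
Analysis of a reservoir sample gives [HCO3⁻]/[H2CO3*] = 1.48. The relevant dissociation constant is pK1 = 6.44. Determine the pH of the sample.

From K1 = [H⁺][HCO3⁻]/[H2CO3*]:  pH = pK1 + log₁₀([HCO3⁻]/[H2CO3*])
log₁₀(1.48) = +0.170
pH = 6.44 + (+0.170) = 6.61

pH = 6.61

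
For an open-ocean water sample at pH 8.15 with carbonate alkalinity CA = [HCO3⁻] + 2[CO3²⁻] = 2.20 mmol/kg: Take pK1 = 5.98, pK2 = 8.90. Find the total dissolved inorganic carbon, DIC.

CA = [HCO3⁻] + 2[CO3²⁻] = (α₁ + 2α₂)·DIC
At pH 8.15: [H⁺]/K1 = 10^-2.17 = 0.0067608, K2/[H⁺] = 10^-0.75 = 0.17783
α₁ = 1/(1 + 0.0067608 + 0.17783) = 1/1.1846 = 0.8442; α₂ = α₁·K2/[H⁺] = 0.1501
α₁ + 2α₂ = 1.1444
DIC = CA / (α₁ + 2α₂) = 2.20 / 1.1444 = 1.92 mmol/kg

DIC = 1.92 mmol/kg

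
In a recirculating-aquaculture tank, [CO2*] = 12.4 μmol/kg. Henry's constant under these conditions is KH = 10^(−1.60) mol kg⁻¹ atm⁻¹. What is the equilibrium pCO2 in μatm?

pCO2 = 494 μatm

KH = 10^(−1.60) = 2.512×10^-2 mol kg⁻¹ atm⁻¹
pCO2 = [CO2*]/KH = 12.4×10^-6 / 2.512×10^-2 = 4.94×10^-4 atm = 494 μatm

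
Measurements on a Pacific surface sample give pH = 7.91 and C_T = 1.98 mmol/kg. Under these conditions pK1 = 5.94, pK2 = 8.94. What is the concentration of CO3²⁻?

α₂ = 1 / (1 + [H⁺]/K2 + [H⁺]²/(K1K2)) = 1 / (1 + 10^+1.03 + 10^-0.94)
   = 1 / (1 + 10.715 + 0.11482) = 1/11.830 = 0.08453
[CO3²⁻] = α₂ × DIC = 0.08453 × 1.98 = 0.167 mmol/kg

[CO3²⁻] = 0.167 mmol/kg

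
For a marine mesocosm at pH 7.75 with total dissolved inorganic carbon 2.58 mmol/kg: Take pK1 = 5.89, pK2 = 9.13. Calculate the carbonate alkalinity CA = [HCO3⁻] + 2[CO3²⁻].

CA = 2.65 mmol/kg

CA = [HCO3⁻] + 2[CO3²⁻] = (α₁ + 2α₂)·DIC
At pH 7.75: [H⁺]/K1 = 10^-1.86 = 0.013804, K2/[H⁺] = 10^-1.38 = 0.041687
α₁ = 1/(1 + 0.013804 + 0.041687) = 1/1.0555 = 0.9474; α₂ = α₁·K2/[H⁺] = 0.03950
α₁ + 2α₂ = 1.0264
CA = 1.0264 × 2.58 = 2.65 mmol/kg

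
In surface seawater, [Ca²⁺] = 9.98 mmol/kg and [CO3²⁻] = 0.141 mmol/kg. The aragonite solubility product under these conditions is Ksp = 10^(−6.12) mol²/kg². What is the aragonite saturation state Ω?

Ksp = 10^(−6.12) = 7.586×10^-7
Ω = [Ca²⁺][CO3²⁻]/Ksp = (9.98×10^-3)(0.141×10^-3) / 7.586×10^-7 = 1.86

Ω = 1.86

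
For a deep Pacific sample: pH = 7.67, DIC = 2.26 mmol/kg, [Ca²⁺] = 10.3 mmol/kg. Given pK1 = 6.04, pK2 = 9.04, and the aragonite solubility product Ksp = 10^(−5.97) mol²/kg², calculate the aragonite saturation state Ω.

Ω = 0.869

α₂ = 1 / (1 + [H⁺]/K2 + [H⁺]²/(K1K2)) = 1 / (1 + 10^+1.37 + 10^-0.26)
   = 1 / (1 + 23.442 + 0.54954) = 1/24.992 = 0.04001
[CO3²⁻] = α₂ × DIC = 0.04001 × 2.26 = 0.09043 mmol/kg
Ksp = 10^(−5.97) = 1.072×10^-6
Ω = [Ca²⁺][CO3²⁻]/Ksp = (10.3×10^-3)(9.043×10^-5) / 1.072×10^-6 = 0.869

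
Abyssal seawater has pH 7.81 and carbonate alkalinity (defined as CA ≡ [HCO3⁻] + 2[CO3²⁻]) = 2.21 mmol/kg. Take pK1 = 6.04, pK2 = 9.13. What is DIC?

CA = [HCO3⁻] + 2[CO3²⁻] = (α₁ + 2α₂)·DIC
At pH 7.81: [H⁺]/K1 = 10^-1.77 = 0.016982, K2/[H⁺] = 10^-1.32 = 0.047863
α₁ = 1/(1 + 0.016982 + 0.047863) = 1/1.0648 = 0.9391; α₂ = α₁·K2/[H⁺] = 0.04495
α₁ + 2α₂ = 1.0290
DIC = CA / (α₁ + 2α₂) = 2.21 / 1.0290 = 2.15 mmol/kg

DIC = 2.15 mmol/kg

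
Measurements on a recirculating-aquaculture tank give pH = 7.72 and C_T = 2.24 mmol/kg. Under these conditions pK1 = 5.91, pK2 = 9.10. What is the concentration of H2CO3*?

α₀ = 1 / (1 + K1/[H⁺] + K1K2/[H⁺]²) = 1 / (1 + 10^+1.81 + 10^+0.43)
   = 1 / (1 + 64.565 + 2.6915) = 1/68.257 = 0.01465
[CO2*] = α₀ × DIC = 0.01465 × 2.24 = 0.0328 mmol/kg

[CO2*] = 0.0328 mmol/kg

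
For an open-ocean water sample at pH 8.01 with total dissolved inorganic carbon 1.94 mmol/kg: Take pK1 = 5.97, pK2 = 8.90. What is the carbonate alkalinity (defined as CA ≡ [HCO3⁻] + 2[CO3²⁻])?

CA = 2.14 mmol/kg

CA = [HCO3⁻] + 2[CO3²⁻] = (α₁ + 2α₂)·DIC
At pH 8.01: [H⁺]/K1 = 10^-2.04 = 0.0091201, K2/[H⁺] = 10^-0.89 = 0.12882
α₁ = 1/(1 + 0.0091201 + 0.12882) = 1/1.1379 = 0.8788; α₂ = α₁·K2/[H⁺] = 0.1132
α₁ + 2α₂ = 1.1052
CA = 1.1052 × 1.94 = 2.14 mmol/kg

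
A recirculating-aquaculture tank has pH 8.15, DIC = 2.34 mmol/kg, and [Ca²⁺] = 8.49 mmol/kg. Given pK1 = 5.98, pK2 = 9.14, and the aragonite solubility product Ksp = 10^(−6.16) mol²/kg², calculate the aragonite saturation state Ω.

Ω = 2.65

α₂ = 1 / (1 + [H⁺]/K2 + [H⁺]²/(K1K2)) = 1 / (1 + 10^+0.99 + 10^-1.18)
   = 1 / (1 + 9.7724 + 0.066069) = 1/10.838 = 0.09226
[CO3²⁻] = α₂ × DIC = 0.09226 × 2.34 = 0.2159 mmol/kg
Ksp = 10^(−6.16) = 6.918×10^-7
Ω = [Ca²⁺][CO3²⁻]/Ksp = (8.49×10^-3)(2.159×10^-4) / 6.918×10^-7 = 2.65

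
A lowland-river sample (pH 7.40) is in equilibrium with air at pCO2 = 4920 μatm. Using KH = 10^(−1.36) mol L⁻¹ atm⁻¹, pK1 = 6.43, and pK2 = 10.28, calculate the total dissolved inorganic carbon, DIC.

[CO2*] = KH · pCO2 = 10^(−1.36) × 4920×10^-6 = 2.148×10^-4 mol/L
α₀ = 1/(1 + K1/[H⁺] + K1K2/[H⁺]²) = 1/(1 + 10^+0.97 + 10^-1.91) = 0.09667
DIC = [CO2*]/α₀ = 2.148×10^-4 / 0.09667 = 2.22 mmol/L

DIC = 2.22 mmol/L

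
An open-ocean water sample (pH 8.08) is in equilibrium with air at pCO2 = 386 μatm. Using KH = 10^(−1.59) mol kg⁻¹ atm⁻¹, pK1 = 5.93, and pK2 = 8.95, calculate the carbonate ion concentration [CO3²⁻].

[CO2*] = KH · pCO2 = 10^(−1.59) × 386×10^-6 = 9.922×10^-6 mol/kg
α₀ = 1/(1 + K1/[H⁺] + K1K2/[H⁺]²) = 1/(1 + 10^+2.15 + 10^+1.28) = 0.006199
DIC = [CO2*]/α₀ = 9.922×10^-6 / 0.006199 = 1.600 mmol/kg
[CO3²⁻] = α₂·DIC; α₂ = 0.1181, so [CO3²⁻] = 0.1181 × 1.600 = 0.189 mmol/kg

[CO3²⁻] = 0.189 mmol/kg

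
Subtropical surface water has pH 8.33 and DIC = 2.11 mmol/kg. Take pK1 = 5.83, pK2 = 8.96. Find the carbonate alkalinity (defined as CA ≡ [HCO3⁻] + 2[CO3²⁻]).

CA = 2.50 mmol/kg

CA = [HCO3⁻] + 2[CO3²⁻] = (α₁ + 2α₂)·DIC
At pH 8.33: [H⁺]/K1 = 10^-2.50 = 0.0031623, K2/[H⁺] = 10^-0.63 = 0.23442
α₁ = 1/(1 + 0.0031623 + 0.23442) = 1/1.2376 = 0.8080; α₂ = α₁·K2/[H⁺] = 0.1894
α₁ + 2α₂ = 1.1869
CA = 1.1869 × 2.11 = 2.50 mmol/kg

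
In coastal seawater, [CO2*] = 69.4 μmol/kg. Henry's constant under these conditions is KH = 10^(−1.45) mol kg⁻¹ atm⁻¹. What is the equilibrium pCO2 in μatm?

KH = 10^(−1.45) = 3.548×10^-2 mol kg⁻¹ atm⁻¹
pCO2 = [CO2*]/KH = 69.4×10^-6 / 3.548×10^-2 = 1.96×10^-3 atm = 1960 μatm

pCO2 = 1960 μatm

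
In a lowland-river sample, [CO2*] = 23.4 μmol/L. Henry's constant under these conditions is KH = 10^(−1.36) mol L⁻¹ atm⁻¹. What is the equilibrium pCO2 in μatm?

KH = 10^(−1.36) = 4.365×10^-2 mol L⁻¹ atm⁻¹
pCO2 = [CO2*]/KH = 23.4×10^-6 / 4.365×10^-2 = 5.36×10^-4 atm = 536 μatm

pCO2 = 536 μatm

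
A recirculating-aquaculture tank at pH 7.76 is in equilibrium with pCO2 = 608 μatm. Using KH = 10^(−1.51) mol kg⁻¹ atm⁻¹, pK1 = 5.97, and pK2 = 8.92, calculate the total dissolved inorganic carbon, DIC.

DIC = 1.26 mmol/kg

[CO2*] = KH · pCO2 = 10^(−1.51) × 608×10^-6 = 1.879×10^-5 mol/kg
α₀ = 1/(1 + K1/[H⁺] + K1K2/[H⁺]²) = 1/(1 + 10^+1.79 + 10^+0.63) = 0.01494
DIC = [CO2*]/α₀ = 1.879×10^-5 / 0.01494 = 1.26 mmol/kg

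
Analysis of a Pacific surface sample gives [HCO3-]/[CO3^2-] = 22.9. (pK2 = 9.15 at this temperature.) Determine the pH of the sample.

From K2 = [H⁺][CO3^2-]/[HCO3-]:  pH = pK2 − log₁₀([HCO3-]/[CO3^2-])
log₁₀(22.9) = +1.360
pH = 9.15 − (+1.360) = 7.79

pH = 7.79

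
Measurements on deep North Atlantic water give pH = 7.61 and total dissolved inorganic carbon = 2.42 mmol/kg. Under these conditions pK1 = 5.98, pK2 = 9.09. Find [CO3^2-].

α₂ = 1 / (1 + [H⁺]/K2 + [H⁺]²/(K1K2)) = 1 / (1 + 10^+1.48 + 10^-0.15)
   = 1 / (1 + 30.200 + 0.70795) = 1/31.907 = 0.03134
[CO3²⁻] = α₂ × DIC = 0.03134 × 2.42 = 0.0758 mmol/kg

[CO3²⁻] = 0.0758 mmol/kg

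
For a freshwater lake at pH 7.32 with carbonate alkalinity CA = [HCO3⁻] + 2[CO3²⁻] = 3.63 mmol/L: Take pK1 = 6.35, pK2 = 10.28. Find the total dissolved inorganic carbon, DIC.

DIC = 4.01 mmol/L

CA = [HCO3⁻] + 2[CO3²⁻] = (α₁ + 2α₂)·DIC
At pH 7.32: [H⁺]/K1 = 10^-0.97 = 0.10715, K2/[H⁺] = 10^-2.96 = 0.0010965
α₁ = 1/(1 + 0.10715 + 0.0010965) = 1/1.1082 = 0.9023; α₂ = α₁·K2/[H⁺] = 0.0009894
α₁ + 2α₂ = 0.9043
DIC = CA / (α₁ + 2α₂) = 3.63 / 0.9043 = 4.01 mmol/L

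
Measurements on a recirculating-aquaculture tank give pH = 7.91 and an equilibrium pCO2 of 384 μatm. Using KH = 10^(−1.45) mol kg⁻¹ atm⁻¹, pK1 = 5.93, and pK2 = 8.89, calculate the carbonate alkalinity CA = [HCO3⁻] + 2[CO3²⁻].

[CO2*] = KH · pCO2 = 10^(−1.45) × 384×10^-6 = 1.362×10^-5 mol/kg
α₀ = 1/(1 + K1/[H⁺] + K1K2/[H⁺]²) = 1/(1 + 10^+1.98 + 10^+1.00) = 0.009390
DIC = [CO2*]/α₀ = 1.362×10^-5 / 0.009390 = 1.451 mmol/kg
CA = (α₁ + 2α₂)·DIC = (0.8967 + 2×0.09390) × 1.451 = 1.57 mmol/kg

CA = 1.57 mmol/kg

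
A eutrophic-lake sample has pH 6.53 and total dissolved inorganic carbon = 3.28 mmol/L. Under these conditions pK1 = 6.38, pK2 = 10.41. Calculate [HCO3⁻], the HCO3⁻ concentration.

α₁ = 1 / (1 + [H⁺]/K1 + K2/[H⁺]) = 1 / (1 + 10^-0.15 + 10^-3.88)
   = 1 / (1 + 0.70795 + 0.00013183) = 1/1.7081 = 0.5855
[HCO3⁻] = α₁ × DIC = 0.5855 × 3.28 = 1.92 mmol/L

[HCO3⁻] = 1.92 mmol/L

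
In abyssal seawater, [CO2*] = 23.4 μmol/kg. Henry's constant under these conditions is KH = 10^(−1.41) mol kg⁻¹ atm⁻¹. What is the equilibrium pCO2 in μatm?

KH = 10^(−1.41) = 3.890×10^-2 mol kg⁻¹ atm⁻¹
pCO2 = [CO2*]/KH = 23.4×10^-6 / 3.890×10^-2 = 6.01×10^-4 atm = 601 μatm

pCO2 = 601 μatm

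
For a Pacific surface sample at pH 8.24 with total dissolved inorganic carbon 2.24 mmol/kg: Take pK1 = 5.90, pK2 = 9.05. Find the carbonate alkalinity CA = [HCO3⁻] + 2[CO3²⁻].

CA = [HCO3⁻] + 2[CO3²⁻] = (α₁ + 2α₂)·DIC
At pH 8.24: [H⁺]/K1 = 10^-2.34 = 0.0045709, K2/[H⁺] = 10^-0.81 = 0.15488
α₁ = 1/(1 + 0.0045709 + 0.15488) = 1/1.1595 = 0.8625; α₂ = α₁·K2/[H⁺] = 0.1336
α₁ + 2α₂ = 1.1296
CA = 1.1296 × 2.24 = 2.53 mmol/kg

CA = 2.53 mmol/kg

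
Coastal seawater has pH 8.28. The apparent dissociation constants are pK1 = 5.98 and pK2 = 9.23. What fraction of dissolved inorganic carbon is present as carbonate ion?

α₂ = 0.100

α₂ = 1 / (1 + [H⁺]/K2 + [H⁺]²/(K1K2)) = 1 / (1 + 10^+0.95 + 10^-1.35)
   = 1 / (1 + 8.9125 + 0.044668) = 1/9.9572 = 0.1004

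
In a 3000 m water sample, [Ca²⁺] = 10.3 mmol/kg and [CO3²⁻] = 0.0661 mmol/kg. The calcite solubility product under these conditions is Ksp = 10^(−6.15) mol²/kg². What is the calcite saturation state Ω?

Ksp = 10^(−6.15) = 7.079×10^-7
Ω = [Ca²⁺][CO3²⁻]/Ksp = (10.3×10^-3)(0.0661×10^-3) / 7.079×10^-7 = 0.962

Ω = 0.962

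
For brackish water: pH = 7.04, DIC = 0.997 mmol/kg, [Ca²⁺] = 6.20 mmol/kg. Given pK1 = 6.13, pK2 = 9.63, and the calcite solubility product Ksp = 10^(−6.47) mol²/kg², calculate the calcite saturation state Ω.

α₂ = 1 / (1 + [H⁺]/K2 + [H⁺]²/(K1K2)) = 1 / (1 + 10^+2.59 + 10^+1.68)
   = 1 / (1 + 389.05 + 47.863) = 1/437.91 = 0.002284
[CO3²⁻] = α₂ × DIC = 0.002284 × 0.997 = 0.002277 mmol/kg = 2.277 μmol/kg
Ksp = 10^(−6.47) = 3.388×10^-7
Ω = [Ca²⁺][CO3²⁻]/Ksp = (6.20×10^-3)(2.277×10^-6) / 3.388×10^-7 = 0.0417

Ω = 0.0417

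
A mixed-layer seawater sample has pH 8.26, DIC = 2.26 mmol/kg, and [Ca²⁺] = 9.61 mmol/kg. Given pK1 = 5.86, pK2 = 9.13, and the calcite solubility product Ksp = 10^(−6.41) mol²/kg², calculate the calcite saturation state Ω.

Ω = 6.61

α₂ = 1 / (1 + [H⁺]/K2 + [H⁺]²/(K1K2)) = 1 / (1 + 10^+0.87 + 10^-1.53)
   = 1 / (1 + 7.4131 + 0.029512) = 1/8.4426 = 0.1184
[CO3²⁻] = α₂ × DIC = 0.1184 × 2.26 = 0.2677 mmol/kg
Ksp = 10^(−6.41) = 3.890×10^-7
Ω = [Ca²⁺][CO3²⁻]/Ksp = (9.61×10^-3)(2.677×10^-4) / 3.890×10^-7 = 6.61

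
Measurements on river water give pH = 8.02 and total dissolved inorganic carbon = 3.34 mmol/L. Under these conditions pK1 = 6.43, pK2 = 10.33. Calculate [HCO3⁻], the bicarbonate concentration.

[HCO3⁻] = 3.24 mmol/L

α₁ = 1 / (1 + [H⁺]/K1 + K2/[H⁺]) = 1 / (1 + 10^-1.59 + 10^-2.31)
   = 1 / (1 + 0.025704 + 0.0048978) = 1/1.0306 = 0.9703
[HCO3⁻] = α₁ × DIC = 0.9703 × 3.34 = 3.24 mmol/L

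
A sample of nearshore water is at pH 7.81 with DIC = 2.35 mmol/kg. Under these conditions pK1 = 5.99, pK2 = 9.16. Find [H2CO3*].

α₀ = 1 / (1 + K1/[H⁺] + K1K2/[H⁺]²) = 1 / (1 + 10^+1.82 + 10^+0.47)
   = 1 / (1 + 66.069 + 2.9512) = 1/70.021 = 0.01428
[CO2*] = α₀ × DIC = 0.01428 × 2.35 = 0.0336 mmol/kg

[CO2*] = 0.0336 mmol/kg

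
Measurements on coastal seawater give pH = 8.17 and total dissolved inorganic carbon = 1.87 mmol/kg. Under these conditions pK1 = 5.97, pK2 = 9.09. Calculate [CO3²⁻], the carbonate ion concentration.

[CO3²⁻] = 0.200 mmol/kg

α₂ = 1 / (1 + [H⁺]/K2 + [H⁺]²/(K1K2)) = 1 / (1 + 10^+0.92 + 10^-1.28)
   = 1 / (1 + 8.3176 + 0.052481) = 1/9.3701 = 0.1067
[CO3²⁻] = α₂ × DIC = 0.1067 × 1.87 = 0.200 mmol/kg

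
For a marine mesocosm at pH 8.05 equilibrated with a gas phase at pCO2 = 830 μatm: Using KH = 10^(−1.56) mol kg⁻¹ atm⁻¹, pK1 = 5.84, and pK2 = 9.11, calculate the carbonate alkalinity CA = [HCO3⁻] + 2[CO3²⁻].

CA = 4.35 mmol/kg

[CO2*] = KH · pCO2 = 10^(−1.56) × 830×10^-6 = 2.286×10^-5 mol/kg
α₀ = 1/(1 + K1/[H⁺] + K1K2/[H⁺]²) = 1/(1 + 10^+2.21 + 10^+1.15) = 0.005640
DIC = [CO2*]/α₀ = 2.286×10^-5 / 0.005640 = 4.053 mmol/kg
CA = (α₁ + 2α₂)·DIC = (0.9147 + 2×0.07967) × 4.053 = 4.35 mmol/kg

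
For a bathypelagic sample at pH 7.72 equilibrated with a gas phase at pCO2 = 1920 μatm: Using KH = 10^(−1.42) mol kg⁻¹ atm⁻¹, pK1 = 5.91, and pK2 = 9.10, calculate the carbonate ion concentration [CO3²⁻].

[CO3²⁻] = 0.196 mmol/kg

[CO2*] = KH · pCO2 = 10^(−1.42) × 1920×10^-6 = 7.300×10^-5 mol/kg
α₀ = 1/(1 + K1/[H⁺] + K1K2/[H⁺]²) = 1/(1 + 10^+1.81 + 10^+0.43) = 0.01465
DIC = [CO2*]/α₀ = 7.300×10^-5 / 0.01465 = 4.983 mmol/kg
[CO3²⁻] = α₂·DIC; α₂ = 0.03943, so [CO3²⁻] = 0.03943 × 4.983 = 0.196 mmol/kg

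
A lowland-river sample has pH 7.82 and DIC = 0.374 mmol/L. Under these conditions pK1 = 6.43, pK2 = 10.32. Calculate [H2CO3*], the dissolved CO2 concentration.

α₀ = 1 / (1 + K1/[H⁺] + K1K2/[H⁺]²) = 1 / (1 + 10^+1.39 + 10^-1.11)
   = 1 / (1 + 24.547 + 0.077625) = 1/25.625 = 0.03902
[CO2*] = α₀ × DIC = 0.03902 × 0.374 = 0.0146 mmol/L = 14.6 μmol/L

[CO2*] = 14.6 μmol/L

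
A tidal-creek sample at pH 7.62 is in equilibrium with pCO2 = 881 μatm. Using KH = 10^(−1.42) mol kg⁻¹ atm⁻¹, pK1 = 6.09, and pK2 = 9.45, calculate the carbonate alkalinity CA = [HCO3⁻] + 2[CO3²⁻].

CA = 1.17 mmol/kg

[CO2*] = KH · pCO2 = 10^(−1.42) × 881×10^-6 = 3.349×10^-5 mol/kg
α₀ = 1/(1 + K1/[H⁺] + K1K2/[H⁺]²) = 1/(1 + 10^+1.53 + 10^-0.30) = 0.02826
DIC = [CO2*]/α₀ = 3.349×10^-5 / 0.02826 = 1.185 mmol/kg
CA = (α₁ + 2α₂)·DIC = (0.9576 + 2×0.01416) × 1.185 = 1.17 mmol/kg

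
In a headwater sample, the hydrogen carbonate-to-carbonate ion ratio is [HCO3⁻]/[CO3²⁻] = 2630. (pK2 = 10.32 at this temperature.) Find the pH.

From K2 = [H⁺][CO3²⁻]/[HCO3⁻]:  pH = pK2 − log₁₀([HCO3⁻]/[CO3²⁻])
log₁₀(2630) = +3.420
pH = 10.32 − (+3.420) = 6.90

pH = 6.90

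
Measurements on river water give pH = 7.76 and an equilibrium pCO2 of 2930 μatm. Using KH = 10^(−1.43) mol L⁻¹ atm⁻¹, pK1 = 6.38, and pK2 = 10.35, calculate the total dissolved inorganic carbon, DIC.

DIC = 2.73 mmol/L

[CO2*] = KH · pCO2 = 10^(−1.43) × 2930×10^-6 = 1.089×10^-4 mol/L
α₀ = 1/(1 + K1/[H⁺] + K1K2/[H⁺]²) = 1/(1 + 10^+1.38 + 10^-1.21) = 0.03992
DIC = [CO2*]/α₀ = 1.089×10^-4 / 0.03992 = 2.73 mmol/L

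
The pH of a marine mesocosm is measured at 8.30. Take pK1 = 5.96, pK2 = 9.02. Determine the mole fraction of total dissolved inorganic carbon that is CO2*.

α₀ = 1 / (1 + K1/[H⁺] + K1K2/[H⁺]²) = 1 / (1 + 10^+2.34 + 10^+1.62)
   = 1 / (1 + 218.78 + 41.687) = 1/261.46 = 0.003825

α₀ = 0.00382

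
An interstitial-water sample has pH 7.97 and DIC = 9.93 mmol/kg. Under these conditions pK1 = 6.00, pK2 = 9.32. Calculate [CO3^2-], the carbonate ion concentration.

α₂ = 1 / (1 + [H⁺]/K2 + [H⁺]²/(K1K2)) = 1 / (1 + 10^+1.35 + 10^-0.62)
   = 1 / (1 + 22.387 + 0.23988) = 1/23.627 = 0.04232
[CO3²⁻] = α₂ × DIC = 0.04232 × 9.93 = 0.420 mmol/kg

[CO3²⁻] = 0.420 mmol/kg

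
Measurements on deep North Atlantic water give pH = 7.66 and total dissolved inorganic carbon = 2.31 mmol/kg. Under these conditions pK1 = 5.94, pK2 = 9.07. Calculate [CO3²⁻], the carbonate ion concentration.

[CO3²⁻] = 0.0849 mmol/kg

α₂ = 1 / (1 + [H⁺]/K2 + [H⁺]²/(K1K2)) = 1 / (1 + 10^+1.41 + 10^-0.31)
   = 1 / (1 + 25.704 + 0.48978) = 1/27.194 = 0.03677
[CO3²⁻] = α₂ × DIC = 0.03677 × 2.31 = 0.0849 mmol/kg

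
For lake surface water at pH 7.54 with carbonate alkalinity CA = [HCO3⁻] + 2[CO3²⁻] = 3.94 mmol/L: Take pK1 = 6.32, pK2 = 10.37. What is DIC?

CA = [HCO3⁻] + 2[CO3²⁻] = (α₁ + 2α₂)·DIC
At pH 7.54: [H⁺]/K1 = 10^-1.22 = 0.060256, K2/[H⁺] = 10^-2.83 = 0.0014791
α₁ = 1/(1 + 0.060256 + 0.0014791) = 1/1.0617 = 0.9419; α₂ = α₁·K2/[H⁺] = 0.001393
α₁ + 2α₂ = 0.9446
DIC = CA / (α₁ + 2α₂) = 3.94 / 0.9446 = 4.17 mmol/L

DIC = 4.17 mmol/L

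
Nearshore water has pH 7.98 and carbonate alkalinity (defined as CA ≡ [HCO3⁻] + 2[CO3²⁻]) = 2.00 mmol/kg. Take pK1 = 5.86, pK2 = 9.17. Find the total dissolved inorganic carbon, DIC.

CA = [HCO3⁻] + 2[CO3²⁻] = (α₁ + 2α₂)·DIC
At pH 7.98: [H⁺]/K1 = 10^-2.12 = 0.0075858, K2/[H⁺] = 10^-1.19 = 0.064565
α₁ = 1/(1 + 0.0075858 + 0.064565) = 1/1.0722 = 0.9327; α₂ = α₁·K2/[H⁺] = 0.06022
α₁ + 2α₂ = 1.0531
DIC = CA / (α₁ + 2α₂) = 2.00 / 1.0531 = 1.90 mmol/kg

DIC = 1.90 mmol/kg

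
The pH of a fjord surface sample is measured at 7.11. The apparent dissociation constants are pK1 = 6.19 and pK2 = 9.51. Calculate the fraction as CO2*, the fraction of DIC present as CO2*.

α₀ = 1 / (1 + K1/[H⁺] + K1K2/[H⁺]²) = 1 / (1 + 10^+0.92 + 10^-1.48)
   = 1 / (1 + 8.3176 + 0.033113) = 1/9.3508 = 0.1069

α₀ = 0.107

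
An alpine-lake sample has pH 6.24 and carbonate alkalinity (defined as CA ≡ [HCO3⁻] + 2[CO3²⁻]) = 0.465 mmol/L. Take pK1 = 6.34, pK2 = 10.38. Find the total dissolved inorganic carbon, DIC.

CA = [HCO3⁻] + 2[CO3²⁻] = (α₁ + 2α₂)·DIC
At pH 6.24: [H⁺]/K1 = 10^0.10 = 1.2589, K2/[H⁺] = 10^-4.14 = 7.2444×10^-5
α₁ = 1/(1 + 1.2589 + 7.2444×10^-5) = 1/2.2590 = 0.4427; α₂ = α₁·K2/[H⁺] = 3.207×10^-5
α₁ + 2α₂ = 0.4427
DIC = CA / (α₁ + 2α₂) = 0.465 / 0.4427 = 1.05 mmol/L

DIC = 1.05 mmol/L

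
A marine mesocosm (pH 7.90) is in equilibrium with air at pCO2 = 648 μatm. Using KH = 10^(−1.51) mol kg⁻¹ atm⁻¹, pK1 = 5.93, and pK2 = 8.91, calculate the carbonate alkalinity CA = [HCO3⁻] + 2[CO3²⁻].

CA = 2.23 mmol/kg

[CO2*] = KH · pCO2 = 10^(−1.51) × 648×10^-6 = 2.003×10^-5 mol/kg
α₀ = 1/(1 + K1/[H⁺] + K1K2/[H⁺]²) = 1/(1 + 10^+1.97 + 10^+0.96) = 0.009667
DIC = [CO2*]/α₀ = 2.003×10^-5 / 0.009667 = 2.072 mmol/kg
CA = (α₁ + 2α₂)·DIC = (0.9022 + 2×0.08816) × 2.072 = 2.23 mmol/kg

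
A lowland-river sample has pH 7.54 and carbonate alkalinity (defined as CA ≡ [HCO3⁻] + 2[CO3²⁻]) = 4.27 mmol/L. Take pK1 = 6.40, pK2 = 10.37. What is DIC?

DIC = 4.57 mmol/L

CA = [HCO3⁻] + 2[CO3²⁻] = (α₁ + 2α₂)·DIC
At pH 7.54: [H⁺]/K1 = 10^-1.14 = 0.072444, K2/[H⁺] = 10^-2.83 = 0.0014791
α₁ = 1/(1 + 0.072444 + 0.0014791) = 1/1.0739 = 0.9312; α₂ = α₁·K2/[H⁺] = 0.001377
α₁ + 2α₂ = 0.9339
DIC = CA / (α₁ + 2α₂) = 4.27 / 0.9339 = 4.57 mmol/L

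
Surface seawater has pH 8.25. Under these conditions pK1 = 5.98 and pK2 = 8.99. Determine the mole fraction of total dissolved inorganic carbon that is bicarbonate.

α₁ = 1 / (1 + [H⁺]/K1 + K2/[H⁺]) = 1 / (1 + 10^-2.27 + 10^-0.74)
   = 1 / (1 + 0.0053703 + 0.18197) = 1/1.1873 = 0.8422

α₁ = 0.842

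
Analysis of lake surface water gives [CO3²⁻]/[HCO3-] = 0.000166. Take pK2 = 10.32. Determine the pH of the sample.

pH = 6.54

From K2 = [H⁺][CO3²⁻]/[HCO3-]:  pH = pK2 + log₁₀([CO3²⁻]/[HCO3-])
log₁₀(0.000166) = -3.780
pH = 10.32 + (-3.780) = 6.54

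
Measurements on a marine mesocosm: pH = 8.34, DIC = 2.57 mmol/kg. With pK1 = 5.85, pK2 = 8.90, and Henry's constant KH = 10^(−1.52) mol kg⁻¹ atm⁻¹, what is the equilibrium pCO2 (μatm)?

pCO2 = 215 μatm

α₀ = 1 / (1 + K1/[H⁺] + K1K2/[H⁺]²) = 1 / (1 + 10^+2.49 + 10^+1.93)
   = 1 / (1 + 309.03 + 85.114) = 1/395.14 = 0.002531
[CO2*] = α₀ × DIC = 0.002531 × 2.57 = 0.006504 mmol/kg = 6.504 μmol/kg
pCO2 = [CO2*]/KH = 6.504×10^-6 / 3.020×10^-2 = 215 μatm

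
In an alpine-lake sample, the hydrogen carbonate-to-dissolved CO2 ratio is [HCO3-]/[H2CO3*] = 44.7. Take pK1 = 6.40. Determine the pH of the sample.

From K1 = [H⁺][HCO3-]/[H2CO3*]:  pH = pK1 + log₁₀([HCO3-]/[H2CO3*])
log₁₀(44.7) = +1.650
pH = 6.40 + (+1.650) = 8.05

pH = 8.05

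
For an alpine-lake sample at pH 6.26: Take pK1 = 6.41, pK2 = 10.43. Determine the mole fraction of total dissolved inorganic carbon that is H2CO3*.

α₀ = 0.585

α₀ = 1 / (1 + K1/[H⁺] + K1K2/[H⁺]²) = 1 / (1 + 10^-0.15 + 10^-4.32)
   = 1 / (1 + 0.70795 + 4.7863×10^-5) = 1/1.7080 = 0.5855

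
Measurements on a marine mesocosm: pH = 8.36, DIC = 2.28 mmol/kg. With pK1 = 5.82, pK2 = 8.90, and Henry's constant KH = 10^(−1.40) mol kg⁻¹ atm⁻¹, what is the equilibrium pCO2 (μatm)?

pCO2 = 128 μatm

α₀ = 1 / (1 + K1/[H⁺] + K1K2/[H⁺]²) = 1 / (1 + 10^+2.54 + 10^+2.00)
   = 1 / (1 + 346.74 + 100.00) = 1/447.74 = 0.002233
[CO2*] = α₀ × DIC = 0.002233 × 2.28 = 0.005092 mmol/kg = 5.092 μmol/kg
pCO2 = [CO2*]/KH = 5.092×10^-6 / 3.981×10^-2 = 128 μatm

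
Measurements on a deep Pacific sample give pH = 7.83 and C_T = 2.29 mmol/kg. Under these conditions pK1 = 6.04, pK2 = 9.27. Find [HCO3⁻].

[HCO3⁻] = 2.18 mmol/kg

α₁ = 1 / (1 + [H⁺]/K1 + K2/[H⁺]) = 1 / (1 + 10^-1.79 + 10^-1.44)
   = 1 / (1 + 0.016218 + 0.036308) = 1/1.0525 = 0.9501
[HCO3⁻] = α₁ × DIC = 0.9501 × 2.29 = 2.18 mmol/kg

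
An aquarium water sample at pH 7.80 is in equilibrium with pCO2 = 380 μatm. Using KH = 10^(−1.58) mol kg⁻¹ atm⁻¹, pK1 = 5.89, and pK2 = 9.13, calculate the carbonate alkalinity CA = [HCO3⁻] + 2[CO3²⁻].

CA = 0.888 mmol/kg

[CO2*] = KH · pCO2 = 10^(−1.58) × 380×10^-6 = 9.995×10^-6 mol/kg
α₀ = 1/(1 + K1/[H⁺] + K1K2/[H⁺]²) = 1/(1 + 10^+1.91 + 10^+0.58) = 0.01162
DIC = [CO2*]/α₀ = 9.995×10^-6 / 0.01162 = 0.8604 mmol/kg
CA = (α₁ + 2α₂)·DIC = (0.9442 + 2×0.04416) × 0.8604 = 0.888 mmol/kg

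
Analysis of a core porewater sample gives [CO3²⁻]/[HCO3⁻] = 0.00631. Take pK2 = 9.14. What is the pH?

From K2 = [H⁺][CO3²⁻]/[HCO3⁻]:  pH = pK2 + log₁₀([CO3²⁻]/[HCO3⁻])
log₁₀(0.00631) = -2.200
pH = 9.14 + (-2.200) = 6.94

pH = 6.94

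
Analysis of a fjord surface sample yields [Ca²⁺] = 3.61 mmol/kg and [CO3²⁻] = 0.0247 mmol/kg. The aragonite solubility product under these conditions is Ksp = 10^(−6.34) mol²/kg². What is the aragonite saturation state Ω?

Ksp = 10^(−6.34) = 4.571×10^-7
Ω = [Ca²⁺][CO3²⁻]/Ksp = (3.61×10^-3)(0.0247×10^-3) / 4.571×10^-7 = 0.195

Ω = 0.195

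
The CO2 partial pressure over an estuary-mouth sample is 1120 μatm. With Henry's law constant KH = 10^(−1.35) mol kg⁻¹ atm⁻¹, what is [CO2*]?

KH = 10^(−1.35) = 4.467×10^-2 mol kg⁻¹ atm⁻¹
[CO2*] = KH · pCO2 = 4.467×10^-2 × 1120×10^-6 atm = 5.00×10^-5 mol/kg

[CO2*] = 50.0 μmol/kg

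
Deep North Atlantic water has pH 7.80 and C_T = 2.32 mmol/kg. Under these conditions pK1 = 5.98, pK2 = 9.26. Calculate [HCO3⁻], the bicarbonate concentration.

α₁ = 1 / (1 + [H⁺]/K1 + K2/[H⁺]) = 1 / (1 + 10^-1.82 + 10^-1.46)
   = 1 / (1 + 0.015136 + 0.034674) = 1/1.0498 = 0.9526
[HCO3⁻] = α₁ × DIC = 0.9526 × 2.32 = 2.21 mmol/kg

[HCO3⁻] = 2.21 mmol/kg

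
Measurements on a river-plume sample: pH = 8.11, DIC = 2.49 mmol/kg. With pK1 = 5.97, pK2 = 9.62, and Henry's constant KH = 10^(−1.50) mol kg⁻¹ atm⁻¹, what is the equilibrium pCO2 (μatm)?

pCO2 = 549 μatm

α₀ = 1 / (1 + K1/[H⁺] + K1K2/[H⁺]²) = 1 / (1 + 10^+2.14 + 10^+0.63)
   = 1 / (1 + 138.04 + 4.2658) = 1/143.30 = 0.006978
[CO2*] = α₀ × DIC = 0.006978 × 2.49 = 0.01738 mmol/kg = 17.38 μmol/kg
pCO2 = [CO2*]/KH = 1.738×10^-5 / 3.162×10^-2 = 549 μatm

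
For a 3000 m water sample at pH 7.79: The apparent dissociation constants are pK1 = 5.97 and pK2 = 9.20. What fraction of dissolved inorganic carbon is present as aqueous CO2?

α₀ = 1 / (1 + K1/[H⁺] + K1K2/[H⁺]²) = 1 / (1 + 10^+1.82 + 10^+0.41)
   = 1 / (1 + 66.069 + 2.5704) = 1/69.640 = 0.01436

α₀ = 0.0144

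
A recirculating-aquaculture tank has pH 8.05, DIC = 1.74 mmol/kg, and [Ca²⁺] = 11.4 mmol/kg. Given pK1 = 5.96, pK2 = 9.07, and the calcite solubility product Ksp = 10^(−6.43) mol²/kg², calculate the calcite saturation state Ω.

α₂ = 1 / (1 + [H⁺]/K2 + [H⁺]²/(K1K2)) = 1 / (1 + 10^+1.02 + 10^-1.07)
   = 1 / (1 + 10.471 + 0.085114) = 1/11.556 = 0.08653
[CO3²⁻] = α₂ × DIC = 0.08653 × 1.74 = 0.1506 mmol/kg
Ksp = 10^(−6.43) = 3.715×10^-7
Ω = [Ca²⁺][CO3²⁻]/Ksp = (11.4×10^-3)(1.506×10^-4) / 3.715×10^-7 = 4.62

Ω = 4.62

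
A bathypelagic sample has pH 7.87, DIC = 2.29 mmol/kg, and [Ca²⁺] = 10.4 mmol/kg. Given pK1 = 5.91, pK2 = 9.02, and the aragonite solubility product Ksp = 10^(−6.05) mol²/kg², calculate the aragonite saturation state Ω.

α₂ = 1 / (1 + [H⁺]/K2 + [H⁺]²/(K1K2)) = 1 / (1 + 10^+1.15 + 10^-0.81)
   = 1 / (1 + 14.125 + 0.15488) = 1/15.280 = 0.06544
[CO3²⁻] = α₂ × DIC = 0.06544 × 2.29 = 0.1499 mmol/kg
Ksp = 10^(−6.05) = 8.913×10^-7
Ω = [Ca²⁺][CO3²⁻]/Ksp = (10.4×10^-3)(1.499×10^-4) / 8.913×10^-7 = 1.75

Ω = 1.75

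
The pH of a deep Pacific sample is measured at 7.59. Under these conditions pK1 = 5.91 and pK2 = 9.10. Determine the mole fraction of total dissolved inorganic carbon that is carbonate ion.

α₂ = 0.0294

α₂ = 1 / (1 + [H⁺]/K2 + [H⁺]²/(K1K2)) = 1 / (1 + 10^+1.51 + 10^-0.17)
   = 1 / (1 + 32.359 + 0.67608) = 1/34.035 = 0.02938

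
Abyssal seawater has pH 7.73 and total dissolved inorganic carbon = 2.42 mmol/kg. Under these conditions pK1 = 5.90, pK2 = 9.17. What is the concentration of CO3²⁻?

α₂ = 1 / (1 + [H⁺]/K2 + [H⁺]²/(K1K2)) = 1 / (1 + 10^+1.44 + 10^-0.39)
   = 1 / (1 + 27.542 + 0.40738) = 1/28.950 = 0.03454
[CO3²⁻] = α₂ × DIC = 0.03454 × 2.42 = 0.0836 mmol/kg

[CO3²⁻] = 0.0836 mmol/kg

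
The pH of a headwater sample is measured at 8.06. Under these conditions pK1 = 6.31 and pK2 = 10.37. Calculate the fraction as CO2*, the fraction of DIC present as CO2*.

α₀ = 1 / (1 + K1/[H⁺] + K1K2/[H⁺]²) = 1 / (1 + 10^+1.75 + 10^-0.56)
   = 1 / (1 + 56.234 + 0.27542) = 1/57.510 = 0.01739

α₀ = 0.0174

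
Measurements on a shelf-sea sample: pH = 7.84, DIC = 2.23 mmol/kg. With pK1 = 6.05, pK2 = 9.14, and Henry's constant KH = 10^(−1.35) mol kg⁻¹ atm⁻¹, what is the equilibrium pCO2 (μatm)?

pCO2 = 759 μatm

α₀ = 1 / (1 + K1/[H⁺] + K1K2/[H⁺]²) = 1 / (1 + 10^+1.79 + 10^+0.49)
   = 1 / (1 + 61.660 + 3.0903) = 1/65.750 = 0.01521
[CO2*] = α₀ × DIC = 0.01521 × 2.23 = 0.03392 mmol/kg
pCO2 = [CO2*]/KH = 3.392×10^-5 / 4.467×10^-2 = 759 μatm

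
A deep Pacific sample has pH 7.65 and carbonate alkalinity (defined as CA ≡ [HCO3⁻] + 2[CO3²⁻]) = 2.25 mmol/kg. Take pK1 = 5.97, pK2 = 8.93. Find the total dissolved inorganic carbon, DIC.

CA = [HCO3⁻] + 2[CO3²⁻] = (α₁ + 2α₂)·DIC
At pH 7.65: [H⁺]/K1 = 10^-1.68 = 0.020893, K2/[H⁺] = 10^-1.28 = 0.052481
α₁ = 1/(1 + 0.020893 + 0.052481) = 1/1.0734 = 0.9316; α₂ = α₁·K2/[H⁺] = 0.04889
α₁ + 2α₂ = 1.0294
DIC = CA / (α₁ + 2α₂) = 2.25 / 1.0294 = 2.19 mmol/kg

DIC = 2.19 mmol/kg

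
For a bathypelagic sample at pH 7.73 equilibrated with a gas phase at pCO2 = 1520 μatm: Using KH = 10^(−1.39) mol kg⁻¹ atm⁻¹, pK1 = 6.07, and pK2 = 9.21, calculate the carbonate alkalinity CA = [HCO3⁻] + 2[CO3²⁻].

CA = 3.02 mmol/kg

[CO2*] = KH · pCO2 = 10^(−1.39) × 1520×10^-6 = 6.192×10^-5 mol/kg
α₀ = 1/(1 + K1/[H⁺] + K1K2/[H⁺]²) = 1/(1 + 10^+1.66 + 10^+0.18) = 0.02074
DIC = [CO2*]/α₀ = 6.192×10^-5 / 0.02074 = 2.986 mmol/kg
CA = (α₁ + 2α₂)·DIC = (0.9479 + 2×0.03139) × 2.986 = 3.02 mmol/kg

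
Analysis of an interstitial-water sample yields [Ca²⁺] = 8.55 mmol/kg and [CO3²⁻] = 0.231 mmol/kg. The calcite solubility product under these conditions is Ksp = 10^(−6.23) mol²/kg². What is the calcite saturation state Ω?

Ω = 3.35

Ksp = 10^(−6.23) = 5.888×10^-7
Ω = [Ca²⁺][CO3²⁻]/Ksp = (8.55×10^-3)(0.231×10^-3) / 5.888×10^-7 = 3.35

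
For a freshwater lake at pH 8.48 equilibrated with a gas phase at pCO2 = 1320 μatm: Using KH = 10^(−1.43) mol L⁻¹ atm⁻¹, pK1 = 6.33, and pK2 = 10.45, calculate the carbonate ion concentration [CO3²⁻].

[CO3²⁻] = 0.0742 mmol/L

[CO2*] = KH · pCO2 = 10^(−1.43) × 1320×10^-6 = 4.904×10^-5 mol/L
α₀ = 1/(1 + K1/[H⁺] + K1K2/[H⁺]²) = 1/(1 + 10^+2.15 + 10^+0.18) = 0.006956
DIC = [CO2*]/α₀ = 4.904×10^-5 / 0.006956 = 7.051 mmol/L
[CO3²⁻] = α₂·DIC; α₂ = 0.01053, so [CO3²⁻] = 0.01053 × 7.051 = 0.0742 mmol/L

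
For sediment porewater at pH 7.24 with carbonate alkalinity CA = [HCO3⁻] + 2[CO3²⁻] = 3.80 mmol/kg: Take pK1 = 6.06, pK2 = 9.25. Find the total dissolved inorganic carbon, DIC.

CA = [HCO3⁻] + 2[CO3²⁻] = (α₁ + 2α₂)·DIC
At pH 7.24: [H⁺]/K1 = 10^-1.18 = 0.066069, K2/[H⁺] = 10^-2.01 = 0.0097724
α₁ = 1/(1 + 0.066069 + 0.0097724) = 1/1.0758 = 0.9295; α₂ = α₁·K2/[H⁺] = 0.009083
α₁ + 2α₂ = 0.9477
DIC = CA / (α₁ + 2α₂) = 3.80 / 0.9477 = 4.01 mmol/kg

DIC = 4.01 mmol/kg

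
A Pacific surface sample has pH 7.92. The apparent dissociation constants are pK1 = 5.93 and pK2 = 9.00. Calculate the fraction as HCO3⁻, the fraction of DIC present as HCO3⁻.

α₁ = 1 / (1 + [H⁺]/K1 + K2/[H⁺]) = 1 / (1 + 10^-1.99 + 10^-1.08)
   = 1 / (1 + 0.010233 + 0.083176) = 1/1.0934 = 0.9146

α₁ = 0.915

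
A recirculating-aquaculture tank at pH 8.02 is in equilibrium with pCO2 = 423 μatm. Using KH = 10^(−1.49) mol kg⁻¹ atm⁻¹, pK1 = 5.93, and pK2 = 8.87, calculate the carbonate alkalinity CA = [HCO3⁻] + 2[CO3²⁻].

[CO2*] = KH · pCO2 = 10^(−1.49) × 423×10^-6 = 1.369×10^-5 mol/kg
α₀ = 1/(1 + K1/[H⁺] + K1K2/[H⁺]²) = 1/(1 + 10^+2.09 + 10^+1.24) = 0.007072
DIC = [CO2*]/α₀ = 1.369×10^-5 / 0.007072 = 1.936 mmol/kg
CA = (α₁ + 2α₂)·DIC = (0.8700 + 2×0.1229) × 1.936 = 2.16 mmol/kg

CA = 2.16 mmol/kg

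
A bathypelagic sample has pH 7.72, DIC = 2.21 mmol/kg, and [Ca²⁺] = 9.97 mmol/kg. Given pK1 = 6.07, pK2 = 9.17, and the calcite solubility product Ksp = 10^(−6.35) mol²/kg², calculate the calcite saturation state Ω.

Ω = 1.65

α₂ = 1 / (1 + [H⁺]/K2 + [H⁺]²/(K1K2)) = 1 / (1 + 10^+1.45 + 10^-0.20)
   = 1 / (1 + 28.184 + 0.63096) = 1/29.815 = 0.03354
[CO3²⁻] = α₂ × DIC = 0.03354 × 2.21 = 0.07412 mmol/kg
Ksp = 10^(−6.35) = 4.467×10^-7
Ω = [Ca²⁺][CO3²⁻]/Ksp = (9.97×10^-3)(7.412×10^-5) / 4.467×10^-7 = 1.65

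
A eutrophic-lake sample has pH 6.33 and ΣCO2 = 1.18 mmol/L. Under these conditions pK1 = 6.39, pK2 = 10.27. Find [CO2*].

α₀ = 1 / (1 + K1/[H⁺] + K1K2/[H⁺]²) = 1 / (1 + 10^-0.06 + 10^-4.00)
   = 1 / (1 + 0.87096 + 0.00010000) = 1/1.8711 = 0.5345
[CO2*] = α₀ × DIC = 0.5345 × 1.18 = 0.631 mmol/L

[CO2*] = 0.631 mmol/L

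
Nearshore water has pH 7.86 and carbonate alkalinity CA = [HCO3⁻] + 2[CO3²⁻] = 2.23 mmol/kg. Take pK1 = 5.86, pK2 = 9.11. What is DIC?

DIC = 2.14 mmol/kg

CA = [HCO3⁻] + 2[CO3²⁻] = (α₁ + 2α₂)·DIC
At pH 7.86: [H⁺]/K1 = 10^-2.00 = 0.010000, K2/[H⁺] = 10^-1.25 = 0.056234
α₁ = 1/(1 + 0.010000 + 0.056234) = 1/1.0662 = 0.9379; α₂ = α₁·K2/[H⁺] = 0.05274
α₁ + 2α₂ = 1.0434
DIC = CA / (α₁ + 2α₂) = 2.23 / 1.0434 = 2.14 mmol/kg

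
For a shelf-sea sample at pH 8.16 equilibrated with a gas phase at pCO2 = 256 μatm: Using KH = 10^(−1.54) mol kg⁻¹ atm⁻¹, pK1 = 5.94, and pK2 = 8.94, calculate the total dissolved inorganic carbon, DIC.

[CO2*] = KH · pCO2 = 10^(−1.54) × 256×10^-6 = 7.383×10^-6 mol/kg
α₀ = 1/(1 + K1/[H⁺] + K1K2/[H⁺]²) = 1/(1 + 10^+2.22 + 10^+1.44) = 0.005141
DIC = [CO2*]/α₀ = 7.383×10^-6 / 0.005141 = 1.44 mmol/kg

DIC = 1.44 mmol/kg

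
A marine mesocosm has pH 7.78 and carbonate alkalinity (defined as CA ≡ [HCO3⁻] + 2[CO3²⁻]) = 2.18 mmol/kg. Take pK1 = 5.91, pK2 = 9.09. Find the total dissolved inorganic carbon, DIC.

CA = [HCO3⁻] + 2[CO3²⁻] = (α₁ + 2α₂)·DIC
At pH 7.78: [H⁺]/K1 = 10^-1.87 = 0.013490, K2/[H⁺] = 10^-1.31 = 0.048978
α₁ = 1/(1 + 0.013490 + 0.048978) = 1/1.0625 = 0.9412; α₂ = α₁·K2/[H⁺] = 0.04610
α₁ + 2α₂ = 1.0334
DIC = CA / (α₁ + 2α₂) = 2.18 / 1.0334 = 2.11 mmol/kg

DIC = 2.11 mmol/kg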